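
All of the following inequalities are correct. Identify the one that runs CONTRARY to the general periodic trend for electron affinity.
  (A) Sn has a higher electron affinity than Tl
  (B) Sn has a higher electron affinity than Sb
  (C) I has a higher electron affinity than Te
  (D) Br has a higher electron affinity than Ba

(B)

The general trend: electron affinity increases across a period and decreases down a group.
(A) Sn (period 5, group 14) vs Tl (period 6, group 13): the stated order agrees with the simple trend.
(B) Sn (period 5, group 14) vs Sb (period 5, group 15): the stated order contradicts the simple trend.
(C) I (period 5, group 17) vs Te (period 5, group 16): the stated order agrees with the simple trend.
(D) Br (period 4, group 17) vs Ba (period 6, group 2): the stated order agrees with the simple trend.
The exception is (B): adding an electron to Sb's half-filled 5p³ is unfavourable, so Sn has the more exothermic EA.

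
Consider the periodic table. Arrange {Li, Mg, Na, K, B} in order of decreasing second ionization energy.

IE_2 is the cost of taking one more electron from the +1 cation: Li⁺ is the bare [He] core; Mg⁺ still has 1 valence electron; Na⁺ is the bare [Ne] core; K⁺ is the bare [Ar] core; B⁺ still has 2 valence electrons.
Core electrons are held far more tightly than valence electrons, so K, Na and Li top the IE_2 order.
Valence configurations: Mg⁺ [Ne]3s¹, B⁺ [He]2s².
Tabulated IE_2 (kJ/mol): Li 7298, Mg 1451, Na 4562, K 3052, B 2427.
Putting it together, IE_2: Mg < B < K < Na < Li.

Li, Na, K, B, Mg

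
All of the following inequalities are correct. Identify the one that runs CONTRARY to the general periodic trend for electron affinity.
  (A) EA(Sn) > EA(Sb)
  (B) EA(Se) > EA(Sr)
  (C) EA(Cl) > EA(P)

The general trend: electron affinity increases across a period and decreases down a group.
(A) Sn (period 5, group 14) vs Sb (period 5, group 15): the stated order contradicts the simple trend.
(B) Se (period 4, group 16) vs Sr (period 5, group 2): the stated order agrees with the simple trend.
(C) Cl (period 3, group 17) vs P (period 3, group 15): the stated order agrees with the simple trend.
The exception is (A): adding an electron to Sb's half-filled 5p³ is unfavourable, so Sn has the more exothermic EA.

(A)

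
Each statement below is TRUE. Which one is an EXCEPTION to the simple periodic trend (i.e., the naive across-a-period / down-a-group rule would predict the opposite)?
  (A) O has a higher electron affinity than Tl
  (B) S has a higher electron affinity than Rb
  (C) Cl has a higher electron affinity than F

The general trend: electron affinity increases across a period and decreases down a group.
(A) O (period 2, group 16) vs Tl (period 6, group 13): the stated order agrees with the simple trend.
(B) S (period 3, group 16) vs Rb (period 5, group 1): the stated order agrees with the simple trend.
(C) Cl (period 3, group 17) vs F (period 2, group 17): the stated order contradicts the simple trend.
The exception is (C): F's small 2p subshell makes the incoming electron feel strong e⁻–e⁻ repulsion, so Cl actually releases more energy on gaining an electron.

(C)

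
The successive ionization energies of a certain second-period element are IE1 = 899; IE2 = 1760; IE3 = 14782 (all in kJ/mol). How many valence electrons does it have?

Look for the largest jump between consecutive ionization energies: IE3/IE2 ≈ 8.4, far larger than any earlier ratio.
That jump marks the point where a core electron is being removed. So the atom has 2 valence electrons.

2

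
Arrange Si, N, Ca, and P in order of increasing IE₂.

IE_2 is the cost of taking one more electron from the +1 cation: Si⁺ still has 3 valence electrons; N⁺ still has 4 valence electrons; Ca⁺ still has 1 valence electron; P⁺ still has 4 valence electrons.
All are still removing valence electrons, so compare the +1 ions as you would atoms: IE_2 generally rises across a period (higher Z_eff) and falls down a group (larger shell), subject to the usual subshell exceptions.
Valence configurations: Si⁺ [Ne]3s²3p¹, N⁺ [He]2s²2p², Ca⁺ [Ar]4s¹, P⁺ [Ne]3s²3p².
Approximate IE_2 values (kJ/mol): Si 1577, N 2856, Ca 1145, P 1907.
Putting it together, IE_2: Ca < Si < P < N.

Ca < Si < P < N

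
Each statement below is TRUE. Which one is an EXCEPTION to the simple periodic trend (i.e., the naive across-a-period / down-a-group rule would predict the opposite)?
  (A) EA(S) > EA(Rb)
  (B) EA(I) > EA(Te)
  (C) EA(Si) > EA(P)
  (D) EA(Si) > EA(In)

The general trend: electron affinity increases across a period and decreases down a group.
(A) S (period 3, group 16) vs Rb (period 5, group 1): the stated order agrees with the simple trend.
(B) I (period 5, group 17) vs Te (period 5, group 16): the stated order agrees with the simple trend.
(C) Si (period 3, group 14) vs P (period 3, group 15): the stated order contradicts the simple trend.
(D) Si (period 3, group 14) vs In (period 5, group 13): the stated order agrees with the simple trend.
The exception is (C): adding an electron to P's half-filled 3p³ is unfavourable, so Si (3p²) has the more exothermic EA.

(C)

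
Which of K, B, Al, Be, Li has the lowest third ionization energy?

Al

The third ionization energy removes an electron from the +2 ion. For each element: K²⁺ is already 1 electron into the core; B²⁺ still has 1 valence electron; Al²⁺ still has 1 valence electron; Be²⁺ is the bare [He] core; Li²⁺ is already 1 electron into the core.
Pulling an electron out of a noble-gas core costs far more than removing a remaining valence electron, so K, Li and Be sit at the high end of IE_3.
Valence configurations: B²⁺ [He]2s¹, Al²⁺ [Ne]3s¹.
Tabulated IE_3 (kJ/mol): K 4420, B 3660, Al 2745, Be 14849, Li 11815.
So the third ionization energies run Al < B < K < Li < Be.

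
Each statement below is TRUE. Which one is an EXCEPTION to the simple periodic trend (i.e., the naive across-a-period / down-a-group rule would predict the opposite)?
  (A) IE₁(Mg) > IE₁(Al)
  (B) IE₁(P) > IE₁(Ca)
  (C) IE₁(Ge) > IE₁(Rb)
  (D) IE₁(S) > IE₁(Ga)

(A)

The general trend: first ionization energy increases across a period and decreases down a group.
(A) Mg (period 3, group 2) vs Al (period 3, group 13): the stated order contradicts the simple trend.
(B) P (period 3, group 15) vs Ca (period 4, group 2): the stated order agrees with the simple trend.
(C) Ge (period 4, group 14) vs Rb (period 5, group 1): the stated order agrees with the simple trend.
(D) S (period 3, group 16) vs Ga (period 4, group 13): the stated order agrees with the simple trend.
The exception is (A): Al's single 3p electron is easier to remove than one from Mg's filled 3s².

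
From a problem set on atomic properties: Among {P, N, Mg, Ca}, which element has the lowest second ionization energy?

IE_2 is the cost of taking one more electron from the +1 cation: P⁺ still has 4 valence electrons; N⁺ still has 4 valence electrons; Mg⁺ still has 1 valence electron; Ca⁺ still has 1 valence electron.
All are still removing valence electrons, so compare the +1 ions as you would atoms: IE_2 generally rises across a period (higher Z_eff) and falls down a group (larger shell), subject to the usual subshell exceptions.
Valence configurations: P⁺ [Ne]3s²3p², N⁺ [He]2s²2p², Mg⁺ [Ne]3s¹, Ca⁺ [Ar]4s¹.
The numbers (kJ/mol): P 1907, N 2856, Mg 1451, Ca 1145.
Hence IE_2: Ca < Mg < P < N.

Ca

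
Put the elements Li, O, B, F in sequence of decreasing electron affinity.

Li is in period 2, group 1; B is in period 2, group 13; O is in period 2, group 16; F is in period 2, group 17.
EA tends to increase across a period and decrease down a group, though the pattern is less regular than for IE or radius.
All lie in period 2; the across-period trend (electron affinity increases left to right) applies, with the exception below.
Note the exception: Li has a higher electron affinity than B, contrary to the simple trend — B's ns²np¹ configuration gives only a small electron affinity — the sparsely filled np subshell binds an added electron weakly.
Approximate values (kJ/mol): Li 60, B 27, O 141, F 328.
So from highest to lowest: F > O > Li > B.

F > O > Li > B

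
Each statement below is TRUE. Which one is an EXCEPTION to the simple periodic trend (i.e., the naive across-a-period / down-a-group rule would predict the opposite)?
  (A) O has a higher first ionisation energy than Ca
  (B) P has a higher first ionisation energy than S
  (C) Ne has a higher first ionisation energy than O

(B)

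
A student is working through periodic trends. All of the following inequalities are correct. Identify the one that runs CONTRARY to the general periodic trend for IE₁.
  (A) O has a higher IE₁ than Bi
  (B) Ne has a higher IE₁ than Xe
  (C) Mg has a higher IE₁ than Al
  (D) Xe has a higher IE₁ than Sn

(C)

The general trend: IE₁ increases across a period and decreases down a group.
(A) O (period 2, group 16) vs Bi (period 6, group 15): the stated order agrees with the simple trend.
(B) Ne (period 2, group 18) vs Xe (period 5, group 18): the stated order agrees with the simple trend.
(C) Mg (period 3, group 2) vs Al (period 3, group 13): the stated order contradicts the simple trend.
(D) Xe (period 5, group 18) vs Sn (period 5, group 14): the stated order agrees with the simple trend.
The exception is (C): Al's single 3p electron is easier to remove than one from Mg's filled 3s².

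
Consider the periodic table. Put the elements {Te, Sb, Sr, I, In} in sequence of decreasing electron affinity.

Sr is in period 5, group 2; In is in period 5, group 13; Sb is in period 5, group 15; Te is in period 5, group 16; I is in period 5, group 17.
Atoms with high Z_eff and room in the valence shell (especially the halogens) have the most exothermic electron affinities.
All lie in period 5, so electron affinity increases left to right.
So from highest to lowest: I > Te > Sb > In > Sr.

I > Te > Sb > In > Sr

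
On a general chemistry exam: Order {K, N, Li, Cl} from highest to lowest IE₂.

After 1 electron has been removed, what remains? K⁺ is the bare [Ar] core; N⁺ still has 4 valence electrons; Li⁺ is the bare [He] core; Cl⁺ still has 6 valence electrons.
Breaking into a closed-shell core is much more expensive than removing a leftover valence electron — K and Li have the largest IE_2 here.
Valence configurations: N⁺ [He]2s²2p², Cl⁺ [Ne]3s²3p⁴.
Tabulated IE_2 (kJ/mol): K 3052, N 2856, Li 7298, Cl 2298.
Putting it together, IE_2: Cl < N < K < Li.

Li > K > N > Cl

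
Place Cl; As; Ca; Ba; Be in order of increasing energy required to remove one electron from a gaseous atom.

Ba, Ca, Be, As, Cl

IE₁ increases left→right with effective nuclear charge and decreases top→bottom as the valence shell moves farther out.
Neither a single period nor a single group — weigh both effects.
Ca > Ba: Ca sits above Ba in group 2, so the down-group effect alone puts Ca higher.
Be > Ca: Be sits above Ca in group 2, so the down-group effect alone puts Be higher.
As > Be: period and group pull opposite ways; the across-period shift dominates (947 vs 900 kJ/mol).
Cl > As: both effects reinforce here, so Cl is clearly the higher of the two.
Tabulated first ionization energy (kJ/mol): Be 900, Cl 1251, Ca 590, As 947, Ba 503.
So from lowest to highest: Ba < Ca < Be < As < Cl.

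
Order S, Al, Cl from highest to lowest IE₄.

The fourth ionization energy removes an electron from the +3 ion. For each element: S³⁺ still has 3 valence electrons; Al³⁺ is the bare [Ne] core; Cl³⁺ still has 4 valence electrons.
Pulling an electron out of a noble-gas core costs far more than removing a remaining valence electron, so Al sits at the high end of IE_4.
Valence configurations: S³⁺ [Ne]3s²3p¹, Cl³⁺ [Ne]3s²3p².
Approximate IE_4 values (kJ/mol): S 4556, Al 11577, Cl 5159.
Putting it together, IE_4: S < Cl < Al.

Al, Cl, S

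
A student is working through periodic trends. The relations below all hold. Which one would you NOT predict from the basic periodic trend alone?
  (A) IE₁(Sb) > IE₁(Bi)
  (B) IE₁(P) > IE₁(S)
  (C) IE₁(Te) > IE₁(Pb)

(B)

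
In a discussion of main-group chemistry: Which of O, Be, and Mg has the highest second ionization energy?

O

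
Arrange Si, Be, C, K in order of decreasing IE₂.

K, C, Be, Si

IE_2 is the cost of taking one more electron from the +1 cation: Si⁺ still has 3 valence electrons; Be⁺ still has 1 valence electron; C⁺ still has 3 valence electrons; K⁺ is the bare [Ar] core.
Core electrons are held far more tightly than valence electrons, so K tops the IE_2 order.
Valence configurations: Si⁺ [Ne]3s²3p¹, Be⁺ [He]2s¹, C⁺ [He]2s²2p¹.
Tabulated IE_2 (kJ/mol): Si 1577, Be 1757, C 2353, K 3052.
Putting it together, IE_2: Si < Be < C < K.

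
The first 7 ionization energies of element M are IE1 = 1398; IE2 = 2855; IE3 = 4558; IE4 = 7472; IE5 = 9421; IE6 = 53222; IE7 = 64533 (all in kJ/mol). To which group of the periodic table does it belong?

Group 15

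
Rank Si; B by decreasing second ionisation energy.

Consider each +1 ion: Si⁺ still has 3 valence electrons; B⁺ still has 2 valence electrons.
All are still removing valence electrons, so compare the +1 ions as you would atoms: IE_2 generally rises across a period (higher Z_eff) and falls down a group (larger shell), subject to the usual subshell exceptions.
Valence configurations: Si⁺ [Ne]3s²3p¹, B⁺ [He]2s².
Tabulated IE_2 (kJ/mol): Si 1577, B 2427.
So the second ionization energies run Si < B.

B > Si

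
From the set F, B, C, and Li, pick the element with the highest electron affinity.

F

Adding an electron releases more energy for atoms nearer the top right (short of the noble gases).
All lie in period 2; the across-period trend (electron affinity increases left to right) applies, with the exception below.
Note the exception: Li has a higher electron affinity than B, contrary to the simple trend — B's ns²np¹ configuration gives only a small electron affinity — the sparsely filled np subshell binds an added electron weakly.
For reference (kJ/mol): Li 60, B 27, C 122, F 328.
The highest electron affinity among these belongs to F.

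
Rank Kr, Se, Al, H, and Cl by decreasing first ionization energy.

Across a period the outer electron is held more tightly (higher IE₁); down a group it sits in a higher shell, more shielded, and comes off more easily.
These span different periods and groups, so the two trends combine.
Se > Al: the two effects oppose for this pair; the across-period effect wins (941 vs 578 kJ/mol).
Cl > Se: both effects reinforce here, so Cl is clearly the higher of the two.
H > Cl: the two effects oppose for this pair; the down-group effect wins (1312 vs 1251 kJ/mol).
Kr > H: the two effects oppose for this pair; the across-period effect wins (1351 vs 1312 kJ/mol).
Tabulated first ionization energy (kJ/mol): H 1312, Al 578, Cl 1251, Se 941, Kr 1351.
So from highest to lowest: Kr > H > Cl > Se > Al.

Kr > H > Cl > Se > Al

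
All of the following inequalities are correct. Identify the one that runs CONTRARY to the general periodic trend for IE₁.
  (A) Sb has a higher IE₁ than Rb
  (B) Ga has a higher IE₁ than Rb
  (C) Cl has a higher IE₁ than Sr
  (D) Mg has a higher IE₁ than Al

(D)

The general trend: IE₁ increases across a period and decreases down a group.
(A) Sb (period 5, group 15) vs Rb (period 5, group 1): the stated order agrees with the simple trend.
(B) Ga (period 4, group 13) vs Rb (period 5, group 1): the stated order agrees with the simple trend.
(C) Cl (period 3, group 17) vs Sr (period 5, group 2): the stated order agrees with the simple trend.
(D) Mg (period 3, group 2) vs Al (period 3, group 13): the stated order contradicts the simple trend.
The exception is (D): Al's single 3p electron is easier to remove than one from Mg's filled 3s².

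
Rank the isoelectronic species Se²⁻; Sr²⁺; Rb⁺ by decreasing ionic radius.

Se²⁻ > Rb⁺ > Sr²⁺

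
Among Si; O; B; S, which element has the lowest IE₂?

Consider each +1 ion: Si⁺ still has 3 valence electrons; O⁺ still has 5 valence electrons; B⁺ still has 2 valence electrons; S⁺ still has 5 valence electrons.
All are still removing valence electrons, so compare the +1 ions as you would atoms: IE_2 generally rises across a period (higher Z_eff) and falls down a group (larger shell), subject to the usual subshell exceptions.
Valence configurations: Si⁺ [Ne]3s²3p¹, O⁺ [He]2s²2p³, B⁺ [He]2s², S⁺ [Ne]3s²3p³.
The numbers (kJ/mol): Si 1577, O 3388, B 2427, S 2252.
Hence IE_2: Si < S < B < O.

Si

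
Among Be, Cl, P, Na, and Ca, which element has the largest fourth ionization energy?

Consider each +3 ion: Be³⁺ is already 1 electron into the core; Cl³⁺ still has 4 valence electrons; P³⁺ still has 2 valence electrons; Na³⁺ is already 2 electrons into the core; Ca³⁺ is already 1 electron into the core.
Breaking into a closed-shell core is much more expensive than removing a leftover valence electron — Ca, Na and Be have the largest IE_4 here.
Valence configurations: Cl³⁺ [Ne]3s²3p², P³⁺ [Ne]3s².
The numbers (kJ/mol): Be 21007, Cl 5159, P 4964, Na 9543, Ca 6491.
Hence IE_4: P < Cl < Ca < Na < Be.

Be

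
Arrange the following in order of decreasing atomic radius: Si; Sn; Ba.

Si is in period 3, group 14; Sn is in period 5, group 14; Ba is in period 6, group 2.
Radius decreases left→right (rising Z_eff, same n) and increases top→bottom (higher n).
These span different periods and groups, so the two trends combine.
Sn > Si: Sn sits below Si in group 14, so the down-group effect alone puts Sn larger.
Ba > Sn: relative to Sn, both the across-period and down-group shifts push Ba's atomic radius up.
Tabulated atomic radius (pm): Si 116, Sn 140, Ba 196.
So from largest to smallest: Ba > Sn > Si.

Ba > Sn > Si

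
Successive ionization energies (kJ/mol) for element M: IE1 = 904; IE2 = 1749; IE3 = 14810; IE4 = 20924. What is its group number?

Group 2

Look for the largest jump between consecutive ionization energies: IE3/IE2 ≈ 8.5, far larger than any earlier ratio.
That jump marks the point where a core electron is being removed. So the atom has 2 valence electrons.
A main-group element with 2 valence electrons is in group 2.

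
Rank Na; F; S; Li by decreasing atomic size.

Li is in period 2, group 1; F is in period 2, group 17; Na is in period 3, group 1; S is in period 3, group 16.
Atomic radius shrinks across a period as nuclear charge pulls the same shell inward, and grows down a group as new shells are added.
These span different periods and groups, so the two trends combine.
S > F: relative to F, both the across-period and down-group shifts push S's atomic radius up.
Li > S: period and group pull opposite ways; the across-period shift dominates (133 vs 103 pm).
Na > Li: Na sits below Li in group 1, so the down-group effect alone puts Na larger.
Tabulated atomic radius (pm): Li 133, F 64, Na 155, S 103.
So from largest to smallest: Na > Li > S > F.

Na, Li, S, F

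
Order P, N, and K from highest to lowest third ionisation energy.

The third ionization energy removes an electron from the +2 ion. For each element: P²⁺ still has 3 valence electrons; N²⁺ still has 3 valence electrons; K²⁺ is already 1 electron into the core.
Usually core removal costs more than valence removal, but here the competition is close: a tightly held n=2 valence electron can cost more to remove than an n=3 core electron, so the actual values have to decide it.
Valence configurations: P²⁺ [Ne]3s²3p¹, N²⁺ [He]2s²2p¹.
Approximate IE_3 values (kJ/mol): P 2914, N 4578, K 4420.
Hence IE_3: P < K < N.

N > K > P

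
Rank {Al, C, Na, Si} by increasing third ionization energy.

Consider each +2 ion: Al²⁺ still has 1 valence electron; C²⁺ still has 2 valence electrons; Na²⁺ is already 1 electron into the core; Si²⁺ still has 2 valence electrons.
Breaking into a closed-shell core is much more expensive than removing a leftover valence electron — Na has the largest IE_3 here.
Valence configurations: Al²⁺ [Ne]3s¹, C²⁺ [He]2s², Si²⁺ [Ne]3s².
The numbers (kJ/mol): Al 2745, C 4620, Na 6910, Si 3232.
Putting it together, IE_3: Al < Si < C < Na.

Al < Si < C < Na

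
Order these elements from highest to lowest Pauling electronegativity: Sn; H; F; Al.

F > H > Sn > Al

H is in period 1, group 1; F is in period 2, group 17; Al is in period 3, group 13; Sn is in period 5, group 14.
Atoms toward the upper right of the periodic table pull bonding electrons most strongly.
These span different periods and groups, so the two trends combine.
Sn > Al: the two effects oppose for this pair; the across-period effect wins (1.96 vs 1.61).
H > Sn: the two effects oppose for this pair; the down-group effect wins (2.20 vs 1.96).
F > H: the two effects oppose for this pair; the across-period effect wins (3.98 vs 2.20).
Approximate values (Pauling): H 2.20, F 3.98, Al 1.61, Sn 1.96.
So from highest to lowest: F > H > Sn > Al.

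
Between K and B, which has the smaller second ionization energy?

B

After 1 electron has been removed, what remains? K⁺ is the bare [Ar] core; B⁺ still has 2 valence electrons.
Core electrons are held far more tightly than valence electrons, so K tops the IE_2 order.
The numbers (kJ/mol): K 3052, B 2427.
Hence IE_2: B < K.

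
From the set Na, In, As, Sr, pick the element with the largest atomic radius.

Sr

Na is in period 3, group 1; As is in period 4, group 15; Sr is in period 5, group 2; In is in period 5, group 13.
Moving right in a period, electrons are added to the same shell under a stronger nuclear pull, so atoms get smaller; moving down, a new shell is opened and atoms get larger.
Here both period and group differ, so the two effects have to be weighed against each other.
In > As: both effects reinforce here, so In is clearly the larger of the two.
Na > In: period and group pull opposite ways; the across-period shift dominates (155 vs 142 pm).
Sr > Na: period and group pull opposite ways; the down-group shift dominates (185 vs 155 pm).
For reference (pm): Na 155, As 121, Sr 185, In 142.
The largest atomic radius among these belongs to Sr.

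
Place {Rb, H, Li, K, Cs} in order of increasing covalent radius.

H, Li, K, Rb, Cs

Atomic radius shrinks across a period as nuclear charge pulls the same shell inward, and grows down a group as new shells are added.
All are in group 1, so atomic radius increases down the group.
So from smallest to largest: H < Li < K < Rb < Cs.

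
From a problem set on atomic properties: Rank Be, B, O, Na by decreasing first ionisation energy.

Be is in period 2, group 2; B is in period 2, group 13; O is in period 2, group 16; Na is in period 3, group 1.
First ionization energy rises across a period (greater Z_eff holds electrons more tightly) and falls down a group (valence electrons are farther from the nucleus).
Here both period and group differ, so the two effects have to be weighed against each other.
B > Na: relative to Na, both the across-period and down-group shifts push B's first ionization energy up.
Be > B: this pair runs against the simple trend — see the exception note.
O > Be: both are in period 2; the period trend gives O the larger value.
Note the exception: Be has a higher first ionization energy than B, contrary to the simple trend — removing B's lone 2p electron is easier than breaking Be's filled 2s².
For reference (kJ/mol): Be 900, B 801, O 1314, Na 496.
So from highest to lowest: O > Be > B > Na.

O > Be > B > Na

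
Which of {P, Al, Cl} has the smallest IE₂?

Al

The second ionization energy removes an electron from the +1 ion. For each element: P⁺ still has 4 valence electrons; Al⁺ still has 2 valence electrons; Cl⁺ still has 6 valence electrons.
All are still removing valence electrons, so compare the +1 ions as you would atoms: IE_2 generally rises across a period (higher Z_eff) and falls down a group (larger shell), subject to the usual subshell exceptions.
Valence configurations: P⁺ [Ne]3s²3p², Al⁺ [Ne]3s², Cl⁺ [Ne]3s²3p⁴.
The numbers (kJ/mol): P 1907, Al 1817, Cl 2298.
Hence IE_2: Al < P < Cl.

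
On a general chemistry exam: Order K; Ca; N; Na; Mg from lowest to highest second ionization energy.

Ca < Mg < N < K < Na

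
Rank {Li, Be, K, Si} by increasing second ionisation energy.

Si < Be < K < Li

After 1 electron has been removed, what remains? Li⁺ is the bare [He] core; Be⁺ still has 1 valence electron; K⁺ is the bare [Ar] core; Si⁺ still has 3 valence electrons.
Pulling an electron out of a noble-gas core costs far more than removing a remaining valence electron, so K and Li sit at the high end of IE_2.
Valence configurations: Be⁺ [He]2s¹, Si⁺ [Ne]3s²3p¹.
The numbers (kJ/mol): Li 7298, Be 1757, K 3052, Si 1577.
So the second ionization energies run Si < Be < K < Li.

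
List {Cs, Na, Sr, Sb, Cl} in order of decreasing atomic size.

Cs > Sr > Na > Sb > Cl

Na is in period 3, group 1; Cl is in period 3, group 17; Sr is in period 5, group 2; Sb is in period 5, group 15; Cs is in period 6, group 1.
Across a period the added protons contract the valence shell; down a group each new principal shell makes the atom larger.
Neither a single period nor a single group — weigh both effects.
Sb > Cl: relative to Cl, both the across-period and down-group shifts push Sb's atomic radius up.
Na > Sb: period and group pull opposite ways; the across-period shift dominates (155 vs 140 pm).
Sr > Na: period and group pull opposite ways; the down-group shift dominates (185 vs 155 pm).
Cs > Sr: relative to Sr, both the across-period and down-group shifts push Cs's atomic radius up.
For reference (pm): Na 155, Cl 99, Sr 185, Sb 140, Cs 232.
So from largest to smallest: Cs > Sr > Na > Sb > Cl.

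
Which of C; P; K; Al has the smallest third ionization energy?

Al

After 2 electrons have been removed, what remains? C²⁺ still has 2 valence electrons; P²⁺ still has 3 valence electrons; K²⁺ is already 1 electron into the core; Al²⁺ still has 1 valence electron.
Usually core removal costs more than valence removal, but here the competition is close: a tightly held n=2 valence electron can cost more to remove than an n=3 core electron, so the actual values have to decide it.
Valence configurations: C²⁺ [He]2s², P²⁺ [Ne]3s²3p¹, Al²⁺ [Ne]3s¹.
Tabulated IE_3 (kJ/mol): C 4620, P 2914, K 4420, Al 2745.
So the third ionization energies run Al < P < K < C.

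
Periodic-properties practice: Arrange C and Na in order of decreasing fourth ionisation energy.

Na > C

Consider each +3 ion: C³⁺ still has 1 valence electron; Na³⁺ is already 2 electrons into the core.
Pulling an electron out of a noble-gas core costs far more than removing a remaining valence electron, so Na sits at the high end of IE_4.
The numbers (kJ/mol): C 6223, Na 9543.
So the fourth ionization energies run C < Na.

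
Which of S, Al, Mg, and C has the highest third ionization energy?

Mg

IE_3 is the cost of taking one more electron from the +2 cation: S²⁺ still has 4 valence electrons; Al²⁺ still has 1 valence electron; Mg²⁺ is the bare [Ne] core; C²⁺ still has 2 valence electrons.
Breaking into a closed-shell core is much more expensive than removing a leftover valence electron — Mg has the largest IE_3 here.
Valence configurations: S²⁺ [Ne]3s²3p², Al²⁺ [Ne]3s¹, C²⁺ [He]2s².
The numbers (kJ/mol): S 3357, Al 2745, Mg 7733, C 4620.
So the third ionization energies run Al < S < C < Mg.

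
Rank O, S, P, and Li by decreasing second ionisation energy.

Li > O > S > P

Consider each +1 ion: O⁺ still has 5 valence electrons; S⁺ still has 5 valence electrons; P⁺ still has 4 valence electrons; Li⁺ is the bare [He] core.
Pulling an electron out of a noble-gas core costs far more than removing a remaining valence electron, so Li sits at the high end of IE_2.
Valence configurations: O⁺ [He]2s²2p³, S⁺ [Ne]3s²3p³, P⁺ [Ne]3s²3p².
The numbers (kJ/mol): O 3388, S 2252, P 1907, Li 7298.
Putting it together, IE_2: P < S < O < Li.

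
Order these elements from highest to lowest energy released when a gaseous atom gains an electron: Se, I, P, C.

I > Se > C > P

Adding an electron releases more energy for atoms nearer the top right (short of the noble gases).
These sit on a diagonal, where the across-period and down-group effects partly cancel.
C > P: the two effects oppose for this pair; the down-group effect wins (122 vs 72 kJ/mol).
Se > C: period and group pull opposite ways; the across-period shift dominates (195 vs 122 kJ/mol).
I > Se: the two effects oppose for this pair; the across-period effect wins (295 vs 195 kJ/mol).
For reference (kJ/mol): C 122, P 72, Se 195, I 295.
So from highest to lowest: I > Se > C > P.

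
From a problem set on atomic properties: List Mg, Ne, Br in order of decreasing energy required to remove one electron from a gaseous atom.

Ne > Br > Mg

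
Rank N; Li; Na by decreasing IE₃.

Li, Na, N

IE_3 is the cost of taking one more electron from the +2 cation: N²⁺ still has 3 valence electrons; Li²⁺ is already 1 electron into the core; Na²⁺ is already 1 electron into the core.
Breaking into a closed-shell core is much more expensive than removing a leftover valence electron — Na and Li have the largest IE_3 here.
The numbers (kJ/mol): N 4578, Li 11815, Na 6910.
Overall IE_3 order: N < Na < Li.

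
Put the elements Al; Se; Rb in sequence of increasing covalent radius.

Al is in period 3, group 13; Se is in period 4, group 16; Rb is in period 5, group 1.
Radius decreases left→right (rising Z_eff, same n) and increases top→bottom (higher n).
Here both period and group differ, so the two effects have to be weighed against each other.
Al > Se: period and group pull opposite ways; the across-period shift dominates (126 vs 116 pm).
Rb > Al: relative to Al, both the across-period and down-group shifts push Rb's atomic radius up.
Tabulated atomic radius (pm): Al 126, Se 116, Rb 210.
So from smallest to largest: Se < Al < Rb.

Se, Al, Rb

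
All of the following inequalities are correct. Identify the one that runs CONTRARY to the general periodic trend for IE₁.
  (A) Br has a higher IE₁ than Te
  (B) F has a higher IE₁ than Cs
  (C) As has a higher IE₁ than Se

(C)

The general trend: IE₁ increases across a period and decreases down a group.
(A) Br (period 4, group 17) vs Te (period 5, group 16): the stated order agrees with the simple trend.
(B) F (period 2, group 17) vs Cs (period 6, group 1): the stated order agrees with the simple trend.
(C) As (period 4, group 15) vs Se (period 4, group 16): the stated order contradicts the simple trend.
The exception is (C): Se (4p⁴) ionizes more easily than half-filled As (4p³).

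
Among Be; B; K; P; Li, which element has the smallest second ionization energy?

Consider each +1 ion: Be⁺ still has 1 valence electron; B⁺ still has 2 valence electrons; K⁺ is the bare [Ar] core; P⁺ still has 4 valence electrons; Li⁺ is the bare [He] core.
Pulling an electron out of a noble-gas core costs far more than removing a remaining valence electron, so K and Li sit at the high end of IE_2.
Valence configurations: Be⁺ [He]2s¹, B⁺ [He]2s², P⁺ [Ne]3s²3p².
The numbers (kJ/mol): Be 1757, B 2427, K 3052, P 1907, Li 7298.
Putting it together, IE_2: Be < P < B < K < Li.

Be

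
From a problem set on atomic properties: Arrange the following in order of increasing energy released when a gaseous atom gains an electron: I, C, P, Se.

C is in period 2, group 14; P is in period 3, group 15; Se is in period 4, group 16; I is in period 5, group 17.
Adding an electron releases more energy for atoms nearer the top right (short of the noble gases).
A diagonal step moves right (one effect) and down (the opposite effect) at once.
C > P: the two effects oppose for this pair; the down-group effect wins (122 vs 72 kJ/mol).
Se > C: period and group pull opposite ways; the across-period shift dominates (195 vs 122 kJ/mol).
I > Se: period and group pull opposite ways; the across-period shift dominates (295 vs 195 kJ/mol).
For reference (kJ/mol): C 122, P 72, Se 195, I 295.
So from lowest to highest: P < C < Se < I.

P < C < Se < I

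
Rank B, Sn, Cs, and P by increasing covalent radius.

B < P < Sn < Cs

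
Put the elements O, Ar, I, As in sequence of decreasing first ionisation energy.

Across a period the outer electron is held more tightly (higher IE₁); down a group it sits in a higher shell, more shielded, and comes off more easily.
Here both period and group differ, so the two effects have to be weighed against each other.
I > As: period and group pull opposite ways; the across-period shift dominates (1008 vs 947 kJ/mol).
O > I: period and group pull opposite ways; the down-group shift dominates (1314 vs 1008 kJ/mol).
Ar > O: period and group pull opposite ways; the across-period shift dominates (1521 vs 1314 kJ/mol).
Approximate values (kJ/mol): O 1314, Ar 1521, As 947, I 1008.
So from highest to lowest: Ar > O > I > As.

Ar > O > I > As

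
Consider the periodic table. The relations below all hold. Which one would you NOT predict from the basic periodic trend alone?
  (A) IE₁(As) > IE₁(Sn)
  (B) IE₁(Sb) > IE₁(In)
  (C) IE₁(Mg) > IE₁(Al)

(C)

The general trend: first ionisation energy increases across a period and decreases down a group.
(A) As (period 4, group 15) vs Sn (period 5, group 14): the stated order agrees with the simple trend.
(B) Sb (period 5, group 15) vs In (period 5, group 13): the stated order agrees with the simple trend.
(C) Mg (period 3, group 2) vs Al (period 3, group 13): the stated order contradicts the simple trend.
The exception is (C): Al's single 3p electron is easier to remove than one from Mg's filled 3s².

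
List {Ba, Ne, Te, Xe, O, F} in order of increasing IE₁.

Ba < Te < Xe < O < F < Ne

O is in period 2, group 16; F is in period 2, group 17; Ne is in period 2, group 18; Te is in period 5, group 16; Xe is in period 5, group 18; Ba is in period 6, group 2.
IE₁ increases left→right with effective nuclear charge and decreases top→bottom as the valence shell moves farther out.
Neither a single period nor a single group — weigh both effects.
Te > Ba: both effects reinforce here, so Te is clearly the higher of the two.
Xe > Te: both are in period 5; the period trend gives Xe the larger value.
O > Xe: the two effects oppose for this pair; the down-group effect wins (1314 vs 1170 kJ/mol).
F > O: F lies to the right of O in period 2, so the across-period effect alone puts F higher.
Ne > F: Ne lies to the right of F in period 2, so the across-period effect alone puts Ne higher.
For reference (kJ/mol): O 1314, F 1681, Ne 2081, Te 869, Xe 1170, Ba 503.
So from lowest to highest: Ba < Te < Xe < O < F < Ne.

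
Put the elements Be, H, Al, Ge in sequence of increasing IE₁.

Al < Ge < Be < H

H is in period 1, group 1; Be is in period 2, group 2; Al is in period 3, group 13; Ge is in period 4, group 14.
First ionization energy rises across a period (greater Z_eff holds electrons more tightly) and falls down a group (valence electrons are farther from the nucleus).
A diagonal step moves right (one effect) and down (the opposite effect) at once.
Ge > Al: period and group pull opposite ways; the across-period shift dominates (762 vs 578 kJ/mol).
Be > Ge: period and group pull opposite ways; the down-group shift dominates (900 vs 762 kJ/mol).
H > Be: the two effects oppose for this pair; the down-group effect wins (1312 vs 900 kJ/mol).
Approximate values (kJ/mol): H 1312, Be 900, Al 578, Ge 762.
So from lowest to highest: Al < Ge < Be < H.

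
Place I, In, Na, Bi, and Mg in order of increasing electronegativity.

Na is in period 3, group 1; Mg is in period 3, group 2; In is in period 5, group 13; I is in period 5, group 17; Bi is in period 6, group 15.
Electronegativity increases across a period and decreases down a group, tracking effective nuclear charge and atomic size.
Neither a single period nor a single group — weigh both effects.
Mg > Na: Mg lies to the right of Na in period 3, so the across-period effect alone puts Mg higher.
In > Mg: period and group pull opposite ways; the across-period shift dominates (1.78 vs 1.31).
Bi > In: period and group pull opposite ways; the across-period shift dominates (2.02 vs 1.78).
I > Bi: both effects reinforce here, so I is clearly the higher of the two.
Approximate values (Pauling): Na 0.93, Mg 1.31, In 1.78, I 2.66, Bi 2.02.
So from lowest to highest: Na < Mg < In < Bi < I.

Na, Mg, In, Bi, I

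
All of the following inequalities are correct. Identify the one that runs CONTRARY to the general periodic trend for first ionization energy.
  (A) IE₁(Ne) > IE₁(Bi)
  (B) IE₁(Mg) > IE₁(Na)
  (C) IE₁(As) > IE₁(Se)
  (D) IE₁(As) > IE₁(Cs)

The general trend: first ionization energy increases across a period and decreases down a group.
(A) Ne (period 2, group 18) vs Bi (period 6, group 15): the stated order agrees with the simple trend.
(B) Mg (period 3, group 2) vs Na (period 3, group 1): the stated order agrees with the simple trend.
(C) As (period 4, group 15) vs Se (period 4, group 16): the stated order contradicts the simple trend.
(D) As (period 4, group 15) vs Cs (period 6, group 1): the stated order agrees with the simple trend.
The exception is (C): Se (4p⁴) ionizes more easily than half-filled As (4p³).

(C)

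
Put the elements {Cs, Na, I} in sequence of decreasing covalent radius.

Across a period the added protons contract the valence shell; down a group each new principal shell makes the atom larger.
Neither a single period nor a single group — weigh both effects.
Na > I: period and group pull opposite ways; the across-period shift dominates (155 vs 133 pm).
Cs > Na: Cs sits below Na in group 1, so the down-group effect alone puts Cs larger.
Tabulated atomic radius (pm): Na 155, I 133, Cs 232.
So from largest to smallest: Cs > Na > I.

Cs > Na > I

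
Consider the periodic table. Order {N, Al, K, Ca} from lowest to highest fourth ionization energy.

K < Ca < N < Al

The fourth ionization energy removes an electron from the +3 ion. For each element: N³⁺ still has 2 valence electrons; Al³⁺ is the bare [Ne] core; K³⁺ is already 2 electrons into the core; Ca³⁺ is already 1 electron into the core.
Usually core removal costs more than valence removal, but here the competition is close: a tightly held n=2 valence electron can cost more to remove than an n=3 core electron, so the actual values have to decide it.
The numbers (kJ/mol): N 7475, Al 11577, K 5877, Ca 6491.
So the fourth ionization energies run K < Ca < N < Al.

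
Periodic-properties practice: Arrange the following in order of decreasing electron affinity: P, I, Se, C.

Adding an electron releases more energy for atoms nearer the top right (short of the noble gases).
A diagonal step moves right (one effect) and down (the opposite effect) at once.
C > P: period and group pull opposite ways; the down-group shift dominates (122 vs 72 kJ/mol).
Se > C: the two effects oppose for this pair; the across-period effect wins (195 vs 122 kJ/mol).
I > Se: the two effects oppose for this pair; the across-period effect wins (295 vs 195 kJ/mol).
For reference (kJ/mol): C 122, P 72, Se 195, I 295.
So from highest to lowest: I > Se > C > P.

I > Se > C > P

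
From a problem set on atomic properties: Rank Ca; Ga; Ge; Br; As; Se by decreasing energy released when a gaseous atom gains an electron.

Br > Se > Ge > As > Ga > Ca

Ca is in period 4, group 2; Ga is in period 4, group 13; Ge is in period 4, group 14; As is in period 4, group 15; Se is in period 4, group 16; Br is in period 4, group 17.
EA tends to increase across a period and decrease down a group, though the pattern is less regular than for IE or radius.
All lie in period 4; the across-period trend (electron affinity increases left to right) applies, with the exception below.
Note the exception: Ge has a higher electron affinity than As, contrary to the simple trend — adding an electron to As's half-filled 4p³ is unfavourable, so Ge (4p²) has the more exothermic EA.
Approximate values (kJ/mol): Ca 2, Ga 29, Ge 119, As 78, Se 195, Br 325.
So from highest to lowest: Br > Se > Ge > As > Ga > Ca.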